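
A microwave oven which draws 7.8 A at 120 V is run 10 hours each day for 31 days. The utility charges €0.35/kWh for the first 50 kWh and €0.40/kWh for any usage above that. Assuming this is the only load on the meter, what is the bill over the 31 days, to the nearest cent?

Power = 7.8 A × 120 V = 936 W = 0.936 kW
Runtime = 10 h/day × 31 days = 310 h
Energy = 0.936 kW × 310 h = 290.16 kWh
Tier 1 (0–50 kWh): 50 × €0.35 = €17.5
Above 50 kWh: 240.16 × €0.40 = €96.064
Bill = €113.56

€113.56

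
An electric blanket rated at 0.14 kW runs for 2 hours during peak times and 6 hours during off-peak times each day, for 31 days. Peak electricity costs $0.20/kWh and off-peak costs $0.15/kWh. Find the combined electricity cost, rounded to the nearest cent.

Peak energy = 0.14 kW × 2 h × 31 = 8.68 kWh
Off-peak energy = 0.14 kW × 6 h × 31 = 26.04 kWh
Cost = 8.68 × $0.20 + 26.04 × $0.15 = $1.736 + $3.906 = $5.64

$5.64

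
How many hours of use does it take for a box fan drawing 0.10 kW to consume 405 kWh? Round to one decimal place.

Hours = 405 kWh ÷ 0.1 kW = 4050.0 h

4050.0 h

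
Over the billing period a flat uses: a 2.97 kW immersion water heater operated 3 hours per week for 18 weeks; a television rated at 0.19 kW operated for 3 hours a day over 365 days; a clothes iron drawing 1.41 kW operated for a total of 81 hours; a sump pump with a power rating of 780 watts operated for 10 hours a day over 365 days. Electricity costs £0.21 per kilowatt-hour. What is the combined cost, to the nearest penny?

immersion water heater: Runtime = 3 h/week × 18 weeks = 54 h
immersion water heater: 2.97 kW × 54 h = 160.38 kWh
television: Runtime = 3 h/day × 365 days = 1095 h
television: 0.19 kW × 1095 h = 208.05 kWh
clothes iron: 1.41 kW × 81 h = 114.21 kWh
sump pump: Runtime = 10 h/day × 365 days = 3650 h
sump pump: 0.78 kW × 3650 h = 2847 kWh
Total energy = 3329.64 kWh
Cost = 3329.64 × £0.21 = £699.22

£699.22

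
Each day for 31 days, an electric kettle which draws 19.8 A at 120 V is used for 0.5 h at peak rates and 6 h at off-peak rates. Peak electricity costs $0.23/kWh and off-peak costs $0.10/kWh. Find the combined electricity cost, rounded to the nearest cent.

$52.66

Power = 19.8 A × 120 V = 2376 W = 2.376 kW
Peak energy = 2.376 kW × 0.5 h × 31 = 36.828 kWh
Off-peak energy = 2.376 kW × 6 h × 31 = 441.936 kWh
Cost = 36.828 × $0.23 + 441.936 × $0.10 = $8.47044 + $44.1936 = $52.66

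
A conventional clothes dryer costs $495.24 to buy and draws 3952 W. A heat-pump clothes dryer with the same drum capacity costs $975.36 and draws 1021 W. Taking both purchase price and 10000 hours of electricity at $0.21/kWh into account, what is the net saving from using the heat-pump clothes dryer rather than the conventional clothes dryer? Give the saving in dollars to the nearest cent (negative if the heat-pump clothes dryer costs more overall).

conventional clothes dryer: $495.24 + (3952/1000) kW × 10000 h × $0.21 = $495.24 + $8299.2 = $8794.44
heat-pump clothes dryer: $975.36 + (1021/1000) kW × 10000 h × $0.21 = $975.36 + $2144.1 = $3119.46
Saving = $8794.44 − $3119.46 = $5674.98

$5674.98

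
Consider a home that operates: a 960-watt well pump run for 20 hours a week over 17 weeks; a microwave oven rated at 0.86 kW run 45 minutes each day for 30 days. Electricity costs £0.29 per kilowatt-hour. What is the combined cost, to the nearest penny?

£100.27

well pump: Runtime = 20 h/week × 17 weeks = 340 h
well pump: 0.96 kW × 340 h = 326.4 kWh
microwave oven: Runtime = 45 min × 30 = 1350 min = 22.5 h
microwave oven: 0.86 kW × 22.5 h = 19.35 kWh
Total energy = 345.75 kWh
Cost = 345.75 × £0.29 = £100.27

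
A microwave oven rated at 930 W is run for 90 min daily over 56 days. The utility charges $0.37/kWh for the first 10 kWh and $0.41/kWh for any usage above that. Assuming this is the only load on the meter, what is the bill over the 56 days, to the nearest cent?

$31.63

Runtime = 90 min × 56 = 5040 min = 84 h
Energy = 0.93 kW × 84 h = 78.12 kWh
Tier 1 (0–10 kWh): 10 × $0.37 = $3.7
Above 10 kWh: 68.12 × $0.41 = $27.9292
Bill = $31.63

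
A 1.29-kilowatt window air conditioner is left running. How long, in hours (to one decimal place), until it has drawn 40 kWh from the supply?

Hours = 40 kWh ÷ 1.29 kW = 31.0 h

31.0 h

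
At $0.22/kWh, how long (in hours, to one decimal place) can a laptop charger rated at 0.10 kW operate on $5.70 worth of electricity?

Energy available = $5.70 ÷ $0.22/kWh = 25.9091 kWh
Hours = 25.9091 kWh ÷ 0.1 kW = 259.1 h

259.1 h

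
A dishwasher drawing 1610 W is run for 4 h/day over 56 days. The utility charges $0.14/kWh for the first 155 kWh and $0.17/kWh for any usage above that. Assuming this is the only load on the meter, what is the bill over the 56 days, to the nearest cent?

Runtime = 4 h/day × 56 days = 224 h
Energy = 1.61 kW × 224 h = 360.64 kWh
Tier 1 (0–155 kWh): 155 × $0.14 = $21.7
Above 155 kWh: 205.64 × $0.17 = $34.9588
Bill = $56.66

$56.66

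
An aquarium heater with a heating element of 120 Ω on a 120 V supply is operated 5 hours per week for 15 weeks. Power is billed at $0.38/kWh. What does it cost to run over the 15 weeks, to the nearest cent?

$3.42

Power = V²/R = 120²/120 = 120 W = 0.12 kW
Runtime = 5 h/week × 15 weeks = 75 h
Energy = 0.12 kW × 75 h = 9 kWh
Cost = 9 kWh × $0.38/kWh = $3.42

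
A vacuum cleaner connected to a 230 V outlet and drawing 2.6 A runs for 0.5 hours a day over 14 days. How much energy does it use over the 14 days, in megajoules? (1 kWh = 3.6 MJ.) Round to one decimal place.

15.1 MJ

Power = 2.6 A × 230 V = 598 W = 0.598 kW
Runtime = 0.5 h/day × 14 days = 7 h
Energy = 0.598 kW × 7 h = 4.186 kWh
= 4.186 × 3.6 MJ = 15.1 MJ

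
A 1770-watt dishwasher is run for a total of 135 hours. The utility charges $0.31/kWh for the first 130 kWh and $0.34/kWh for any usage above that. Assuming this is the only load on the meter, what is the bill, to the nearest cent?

$77.34

Energy = 1.77 kW × 135 h = 238.95 kWh
Tier 1 (0–130 kWh): 130 × $0.31 = $40.3
Above 130 kWh: 108.95 × $0.34 = $37.043
Bill = $77.34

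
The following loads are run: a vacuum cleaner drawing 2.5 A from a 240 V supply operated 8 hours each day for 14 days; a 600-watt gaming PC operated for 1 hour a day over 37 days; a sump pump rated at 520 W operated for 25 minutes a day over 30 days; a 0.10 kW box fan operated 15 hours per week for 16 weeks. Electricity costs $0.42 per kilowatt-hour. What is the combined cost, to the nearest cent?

vacuum cleaner: Power = 2.5 A × 240 V = 600 W = 0.6 kW
vacuum cleaner: Runtime = 8 h/day × 14 days = 112 h
vacuum cleaner: 0.6 kW × 112 h = 67.2 kWh
gaming PC: Runtime = 1 h/day × 37 days = 37 h
gaming PC: 0.6 kW × 37 h = 22.2 kWh
sump pump: Runtime = 25 min × 30 = 750 min = 12.5 h
sump pump: 0.52 kW × 12.5 h = 6.5 kWh
box fan: Runtime = 15 h/week × 16 weeks = 240 h
box fan: 0.1 kW × 240 h = 24 kWh
Total energy = 119.9 kWh
Cost = 119.9 × $0.42 = $50.36

$50.36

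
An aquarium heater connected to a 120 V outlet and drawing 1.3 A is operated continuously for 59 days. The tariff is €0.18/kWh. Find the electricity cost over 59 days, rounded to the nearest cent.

€39.76

Power = 1.3 A × 120 V = 156 W = 0.156 kW
Runtime = 24 h × 59 = 1416 h
Energy = 0.156 kW × 1416 h = 220.896 kWh
Cost = 220.896 kWh × €0.18/kWh = €39.76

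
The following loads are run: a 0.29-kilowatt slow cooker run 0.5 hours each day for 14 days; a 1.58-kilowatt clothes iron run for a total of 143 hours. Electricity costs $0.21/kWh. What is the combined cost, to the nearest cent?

$47.87

slow cooker: Runtime = 0.5 h/day × 14 days = 7 h
slow cooker: 0.29 kW × 7 h = 2.03 kWh
clothes iron: 1.58 kW × 143 h = 225.94 kWh
Total energy = 227.97 kWh
Cost = 227.97 × $0.21 = $47.87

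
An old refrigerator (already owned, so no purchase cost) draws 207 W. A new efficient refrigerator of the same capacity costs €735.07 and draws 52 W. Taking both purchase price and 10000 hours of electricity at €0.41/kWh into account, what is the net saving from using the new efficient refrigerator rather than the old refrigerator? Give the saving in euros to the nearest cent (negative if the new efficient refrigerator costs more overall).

-€99.57

old refrigerator: €0.00 + (207/1000) kW × 10000 h × €0.41 = €0.00 + €848.7 = €848.7
new efficient refrigerator: €735.07 + (52/1000) kW × 10000 h × €0.41 = €735.07 + €213.2 = €948.27
Saving = €848.7 − €948.27 = −€99.57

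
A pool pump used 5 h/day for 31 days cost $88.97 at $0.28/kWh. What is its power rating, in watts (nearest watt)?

Energy = $88.97 ÷ $0.28/kWh = 317.75 kWh
Runtime = 5 h/day × 31 days = 155 h
Power = 317.75 kWh ÷ 155 h = 2.05 kW = 2050 W

2050 W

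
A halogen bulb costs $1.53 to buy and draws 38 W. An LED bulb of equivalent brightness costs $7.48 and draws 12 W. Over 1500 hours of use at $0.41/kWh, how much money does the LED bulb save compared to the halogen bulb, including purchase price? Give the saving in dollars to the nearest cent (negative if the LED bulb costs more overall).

$10.04

halogen bulb: $1.53 + (38/1000) kW × 1500 h × $0.41 = $1.53 + $23.37 = $24.9
LED bulb: $7.48 + (12/1000) kW × 1500 h × $0.41 = $7.48 + $7.38 = $14.86
Saving = $24.9 − $14.86 = $10.04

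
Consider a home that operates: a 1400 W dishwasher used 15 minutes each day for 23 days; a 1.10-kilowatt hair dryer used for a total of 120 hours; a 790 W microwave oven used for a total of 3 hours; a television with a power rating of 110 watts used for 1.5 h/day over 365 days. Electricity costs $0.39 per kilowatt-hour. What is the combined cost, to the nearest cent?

$79.03

dishwasher: Runtime = 15 min × 23 = 345 min = 5.75 h
dishwasher: 1.4 kW × 5.75 h = 8.05 kWh
hair dryer: 1.1 kW × 120 h = 132 kWh
microwave oven: 0.79 kW × 3 h = 2.37 kWh
television: Runtime = 1.5 h/day × 365 days = 547.5 h
television: 0.11 kW × 547.5 h = 60.225 kWh
Total energy = 202.645 kWh
Cost = 202.645 × $0.39 = $79.03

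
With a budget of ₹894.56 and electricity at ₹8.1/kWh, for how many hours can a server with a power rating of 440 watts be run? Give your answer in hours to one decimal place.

251.0 h

Energy available = ₹894.56 ÷ ₹8.1/kWh = 110.4395 kWh
Hours = 110.4395 kWh ÷ 0.44 kW = 251.0 h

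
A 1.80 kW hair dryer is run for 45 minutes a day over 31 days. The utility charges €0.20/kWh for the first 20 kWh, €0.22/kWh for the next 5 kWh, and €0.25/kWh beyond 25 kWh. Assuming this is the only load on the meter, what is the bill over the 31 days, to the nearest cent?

Runtime = 45 min × 31 = 1395 min = 23.25 h
Energy = 1.8 kW × 23.25 h = 41.85 kWh
Tier 1 (0–20 kWh): 20 × €0.20 = €4
Tier 2 (20–25 kWh): 5 × €0.22 = €1.1
Above 25 kWh: 16.85 × €0.25 = €4.2125
Bill = €9.31

€9.31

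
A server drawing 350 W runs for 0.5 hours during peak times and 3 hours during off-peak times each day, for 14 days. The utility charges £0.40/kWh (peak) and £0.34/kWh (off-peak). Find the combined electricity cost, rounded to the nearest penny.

Peak energy = 0.35 kW × 0.5 h × 14 = 2.45 kWh
Off-peak energy = 0.35 kW × 3 h × 14 = 14.7 kWh
Cost = 2.45 × £0.40 + 14.7 × £0.34 = £0.98 + £4.998 = £5.98

£5.98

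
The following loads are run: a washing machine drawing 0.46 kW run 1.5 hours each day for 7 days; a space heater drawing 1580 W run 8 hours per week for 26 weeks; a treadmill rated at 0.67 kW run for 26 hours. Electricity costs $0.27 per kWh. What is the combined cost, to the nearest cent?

$94.74

washing machine: Runtime = 1.5 h/day × 7 days = 10.5 h
washing machine: 0.46 kW × 10.5 h = 4.83 kWh
space heater: Runtime = 8 h/week × 26 weeks = 208 h
space heater: 1.58 kW × 208 h = 328.64 kWh
treadmill: 0.67 kW × 26 h = 17.42 kWh
Total energy = 350.89 kWh
Cost = 350.89 × $0.27 = $94.74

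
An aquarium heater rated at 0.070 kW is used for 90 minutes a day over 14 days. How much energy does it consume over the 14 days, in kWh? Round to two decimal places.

1.47 kWh

Runtime = 90 min × 14 = 1260 min = 21 h
Energy = 0.07 kW × 21 h = 1.47 kWh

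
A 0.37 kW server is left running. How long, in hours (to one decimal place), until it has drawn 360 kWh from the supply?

Hours = 360 kWh ÷ 0.37 kW = 973.0 h

973.0 h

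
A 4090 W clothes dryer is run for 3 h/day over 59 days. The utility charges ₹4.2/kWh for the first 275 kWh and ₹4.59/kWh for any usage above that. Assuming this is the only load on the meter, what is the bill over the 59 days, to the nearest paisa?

Runtime = 3 h/day × 59 days = 177 h
Energy = 4.09 kW × 177 h = 723.93 kWh
Tier 1 (0–275 kWh): 275 × ₹4.2 = ₹1155
Above 275 kWh: 448.93 × ₹4.59 = ₹2060.5887
Bill = ₹3215.59

₹3215.59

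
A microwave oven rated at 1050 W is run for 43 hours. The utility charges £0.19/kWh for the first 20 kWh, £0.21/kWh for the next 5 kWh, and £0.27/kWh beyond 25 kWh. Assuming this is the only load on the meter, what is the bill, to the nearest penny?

Energy = 1.05 kW × 43 h = 45.15 kWh
Tier 1 (0–20 kWh): 20 × £0.19 = £3.8
Tier 2 (20–25 kWh): 5 × £0.21 = £1.05
Above 25 kWh: 20.15 × £0.27 = £5.4405
Bill = £10.29

£10.29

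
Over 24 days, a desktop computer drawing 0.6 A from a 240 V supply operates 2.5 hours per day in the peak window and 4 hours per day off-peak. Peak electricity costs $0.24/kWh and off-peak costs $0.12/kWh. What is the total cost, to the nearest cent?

Power = 0.6 A × 240 V = 144 W = 0.144 kW
Peak energy = 0.144 kW × 2.5 h × 24 = 8.64 kWh
Off-peak energy = 0.144 kW × 4 h × 24 = 13.824 kWh
Cost = 8.64 × $0.24 + 13.824 × $0.12 = $2.0736 + $1.65888 = $3.73

$3.73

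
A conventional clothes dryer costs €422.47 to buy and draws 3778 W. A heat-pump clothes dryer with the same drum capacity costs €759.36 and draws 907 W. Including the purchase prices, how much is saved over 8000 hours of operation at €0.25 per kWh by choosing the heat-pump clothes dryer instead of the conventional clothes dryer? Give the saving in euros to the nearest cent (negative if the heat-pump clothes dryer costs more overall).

€5405.11

conventional clothes dryer: €422.47 + (3778/1000) kW × 8000 h × €0.25 = €422.47 + €7556 = €7978.47
heat-pump clothes dryer: €759.36 + (907/1000) kW × 8000 h × €0.25 = €759.36 + €1814 = €2573.36
Saving = €7978.47 − €2573.36 = €5405.11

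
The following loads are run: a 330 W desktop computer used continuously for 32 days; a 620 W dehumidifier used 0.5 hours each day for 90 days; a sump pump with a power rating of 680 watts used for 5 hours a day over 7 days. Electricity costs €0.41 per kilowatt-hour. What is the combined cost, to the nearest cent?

€125.11

desktop computer: Runtime = 24 h × 32 = 768 h
desktop computer: 0.33 kW × 768 h = 253.44 kWh
dehumidifier: Runtime = 0.5 h/day × 90 days = 45 h
dehumidifier: 0.62 kW × 45 h = 27.9 kWh
sump pump: Runtime = 5 h/day × 7 days = 35 h
sump pump: 0.68 kW × 35 h = 23.8 kWh
Total energy = 305.14 kWh
Cost = 305.14 × €0.41 = €125.11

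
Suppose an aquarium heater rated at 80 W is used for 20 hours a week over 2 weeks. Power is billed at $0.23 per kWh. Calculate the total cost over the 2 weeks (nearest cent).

Runtime = 20 h/week × 2 weeks = 40 h
Energy = 0.08 kW × 40 h = 3.2 kWh
Cost = 3.2 kWh × $0.23/kWh = $0.74

$0.74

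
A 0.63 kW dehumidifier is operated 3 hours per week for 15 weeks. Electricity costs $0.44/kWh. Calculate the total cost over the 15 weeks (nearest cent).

Runtime = 3 h/week × 15 weeks = 45 h
Energy = 0.63 kW × 45 h = 28.35 kWh
Cost = 28.35 kWh × $0.44/kWh = $12.47

$12.47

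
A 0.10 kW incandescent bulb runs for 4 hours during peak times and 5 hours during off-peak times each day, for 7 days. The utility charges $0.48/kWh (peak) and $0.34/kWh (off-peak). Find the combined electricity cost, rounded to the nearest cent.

Peak energy = 0.1 kW × 4 h × 7 = 2.8 kWh
Off-peak energy = 0.1 kW × 5 h × 7 = 3.5 kWh
Cost = 2.8 × $0.48 + 3.5 × $0.34 = $1.344 + $1.19 = $2.53

$2.53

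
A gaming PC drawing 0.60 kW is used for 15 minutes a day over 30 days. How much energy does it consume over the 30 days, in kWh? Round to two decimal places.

4.50 kWh

Runtime = 15 min × 30 = 450 min = 7.5 h
Energy = 0.6 kW × 7.5 h = 4.5 kWh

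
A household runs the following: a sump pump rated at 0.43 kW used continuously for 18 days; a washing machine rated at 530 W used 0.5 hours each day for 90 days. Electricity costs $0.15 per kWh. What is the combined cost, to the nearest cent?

sump pump: Runtime = 24 h × 18 = 432 h
sump pump: 0.43 kW × 432 h = 185.76 kWh
washing machine: Runtime = 0.5 h/day × 90 days = 45 h
washing machine: 0.53 kW × 45 h = 23.85 kWh
Total energy = 209.61 kWh
Cost = 209.61 × $0.15 = $31.44

$31.44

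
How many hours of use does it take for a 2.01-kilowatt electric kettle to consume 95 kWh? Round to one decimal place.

47.3 h

Hours = 95 kWh ÷ 2.01 kW = 47.3 h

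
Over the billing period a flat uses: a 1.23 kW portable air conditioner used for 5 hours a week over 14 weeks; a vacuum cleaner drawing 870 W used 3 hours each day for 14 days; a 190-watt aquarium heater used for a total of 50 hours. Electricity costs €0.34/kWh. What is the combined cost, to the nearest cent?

€44.93

portable air conditioner: Runtime = 5 h/week × 14 weeks = 70 h
portable air conditioner: 1.23 kW × 70 h = 86.1 kWh
vacuum cleaner: Runtime = 3 h/day × 14 days = 42 h
vacuum cleaner: 0.87 kW × 42 h = 36.54 kWh
aquarium heater: 0.19 kW × 50 h = 9.5 kWh
Total energy = 132.14 kWh
Cost = 132.14 × €0.34 = €44.93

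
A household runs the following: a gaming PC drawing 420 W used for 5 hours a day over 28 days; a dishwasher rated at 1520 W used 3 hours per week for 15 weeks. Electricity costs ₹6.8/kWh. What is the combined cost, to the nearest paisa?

₹864.96

gaming PC: Runtime = 5 h/day × 28 days = 140 h
gaming PC: 0.42 kW × 140 h = 58.8 kWh
dishwasher: Runtime = 3 h/week × 15 weeks = 45 h
dishwasher: 1.52 kW × 45 h = 68.4 kWh
Total energy = 127.2 kWh
Cost = 127.2 × ₹6.8 = ₹864.96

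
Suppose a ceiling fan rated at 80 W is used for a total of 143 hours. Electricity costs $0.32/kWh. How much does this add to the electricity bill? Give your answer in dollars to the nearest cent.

$3.66

Energy = 0.08 kW × 143 h = 11.44 kWh
Cost = 11.44 kWh × $0.32/kWh = $3.66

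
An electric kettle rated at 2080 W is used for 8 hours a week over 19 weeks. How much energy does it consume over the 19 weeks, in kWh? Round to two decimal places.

Runtime = 8 h/week × 19 weeks = 152 h
Energy = 2.08 kW × 152 h = 316.16 kWh

316.16 kWh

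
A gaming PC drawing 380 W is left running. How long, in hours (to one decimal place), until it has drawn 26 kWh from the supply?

68.4 h

Hours = 26 kWh ÷ 0.38 kW = 68.4 h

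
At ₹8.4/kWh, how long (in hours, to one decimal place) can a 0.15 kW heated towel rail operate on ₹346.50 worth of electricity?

275.0 h

Energy available = ₹346.50 ÷ ₹8.4/kWh = 41.25 kWh
Hours = 41.25 kWh ÷ 0.15 kW = 275.0 h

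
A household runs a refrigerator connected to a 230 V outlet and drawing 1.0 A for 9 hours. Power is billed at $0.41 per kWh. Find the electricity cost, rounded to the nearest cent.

$0.85

Power = 1.0 A × 230 V = 230 W = 0.23 kW
Energy = 0.23 kW × 9 h = 2.07 kWh
Cost = 2.07 kWh × $0.41/kWh = $0.85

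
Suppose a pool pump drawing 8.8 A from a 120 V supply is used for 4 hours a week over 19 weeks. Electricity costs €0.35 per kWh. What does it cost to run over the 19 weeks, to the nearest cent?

Power = 8.8 A × 120 V = 1056 W = 1.056 kW
Runtime = 4 h/week × 19 weeks = 76 h
Energy = 1.056 kW × 76 h = 80.256 kWh
Cost = 80.256 kWh × €0.35/kWh = €28.09

€28.09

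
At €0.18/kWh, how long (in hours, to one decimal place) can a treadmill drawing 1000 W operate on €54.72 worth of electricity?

Energy available = €54.72 ÷ €0.18/kWh = 304 kWh
Hours = 304 kWh ÷ 1 kW = 304.0 h

304.0 h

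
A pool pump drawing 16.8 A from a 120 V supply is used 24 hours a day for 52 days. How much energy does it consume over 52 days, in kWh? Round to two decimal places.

2515.97 kWh

Power = 16.8 A × 120 V = 2016 W = 2.016 kW
Runtime = 24 h × 52 = 1248 h
Energy = 2.016 kW × 1248 h = 2515.968 kWh ≈ 2515.97 kWh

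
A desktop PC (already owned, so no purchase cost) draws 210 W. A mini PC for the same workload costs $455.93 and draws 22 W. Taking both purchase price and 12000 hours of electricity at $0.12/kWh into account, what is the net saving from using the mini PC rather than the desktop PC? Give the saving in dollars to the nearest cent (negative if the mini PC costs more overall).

desktop PC: $0.00 + (210/1000) kW × 12000 h × $0.12 = $0.00 + $302.4 = $302.4
mini PC: $455.93 + (22/1000) kW × 12000 h × $0.12 = $455.93 + $31.68 = $487.61
Saving = $302.4 − $487.61 = −$185.21

-$185.21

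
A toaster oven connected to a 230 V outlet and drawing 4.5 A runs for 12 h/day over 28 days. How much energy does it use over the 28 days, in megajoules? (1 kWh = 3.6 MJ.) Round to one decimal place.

1251.9 MJ

Power = 4.5 A × 230 V = 1035 W = 1.035 kW
Runtime = 12 h/day × 28 days = 336 h
Energy = 1.035 kW × 336 h = 347.76 kWh
= 347.76 × 3.6 MJ = 1251.9 MJ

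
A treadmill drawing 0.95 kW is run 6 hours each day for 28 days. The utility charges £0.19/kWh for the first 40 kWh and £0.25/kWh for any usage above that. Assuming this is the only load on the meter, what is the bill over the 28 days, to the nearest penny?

£37.50

Runtime = 6 h/day × 28 days = 168 h
Energy = 0.95 kW × 168 h = 159.6 kWh
Tier 1 (0–40 kWh): 40 × £0.19 = £7.6
Above 40 kWh: 119.6 × £0.25 = £29.9
Bill = £37.50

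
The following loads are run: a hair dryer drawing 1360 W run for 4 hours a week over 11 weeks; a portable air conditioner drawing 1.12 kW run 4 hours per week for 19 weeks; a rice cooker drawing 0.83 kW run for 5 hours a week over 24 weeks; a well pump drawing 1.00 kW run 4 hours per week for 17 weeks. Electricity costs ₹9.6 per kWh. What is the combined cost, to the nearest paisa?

hair dryer: Runtime = 4 h/week × 11 weeks = 44 h
hair dryer: 1.36 kW × 44 h = 59.84 kWh
portable air conditioner: Runtime = 4 h/week × 19 weeks = 76 h
portable air conditioner: 1.12 kW × 76 h = 85.12 kWh
rice cooker: Runtime = 5 h/week × 24 weeks = 120 h
rice cooker: 0.83 kW × 120 h = 99.6 kWh
well pump: Runtime = 4 h/week × 17 weeks = 68 h
well pump: 1 kW × 68 h = 68 kWh
Total energy = 312.56 kWh
Cost = 312.56 × ₹9.6 = ₹3000.58

₹3000.58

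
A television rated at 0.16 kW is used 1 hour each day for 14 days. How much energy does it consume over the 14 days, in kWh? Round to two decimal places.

Runtime = 1 h/day × 14 days = 14 h
Energy = 0.16 kW × 14 h = 2.24 kWh

2.24 kWh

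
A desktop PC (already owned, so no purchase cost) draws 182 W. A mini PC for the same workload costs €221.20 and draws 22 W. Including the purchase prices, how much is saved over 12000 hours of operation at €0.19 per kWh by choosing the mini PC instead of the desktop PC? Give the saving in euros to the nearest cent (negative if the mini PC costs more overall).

desktop PC: €0.00 + (182/1000) kW × 12000 h × €0.19 = €0.00 + €414.96 = €414.96
mini PC: €221.20 + (22/1000) kW × 12000 h × €0.19 = €221.20 + €50.16 = €271.36
Saving = €414.96 − €271.36 = €143.6

€143.60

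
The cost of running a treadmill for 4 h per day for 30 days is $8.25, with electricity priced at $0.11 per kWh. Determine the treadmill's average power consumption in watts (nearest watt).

625 W

Energy = $8.25 ÷ $0.11/kWh = 75 kWh
Runtime = 4 h/day × 30 days = 120 h
Power = 75 kWh ÷ 120 h = 0.625 kW = 625 W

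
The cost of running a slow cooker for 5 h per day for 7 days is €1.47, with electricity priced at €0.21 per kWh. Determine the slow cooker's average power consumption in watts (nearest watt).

200 W

Energy = €1.47 ÷ €0.21/kWh = 7 kWh
Runtime = 5 h/day × 7 days = 35 h
Power = 7 kWh ÷ 35 h = 0.2 kW = 200 W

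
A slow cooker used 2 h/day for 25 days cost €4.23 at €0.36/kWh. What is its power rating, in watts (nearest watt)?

Energy = €4.23 ÷ €0.36/kWh = 11.75 kWh
Runtime = 2 h/day × 25 days = 50 h
Power = 11.75 kWh ÷ 50 h = 0.235 kW = 235 W

235 W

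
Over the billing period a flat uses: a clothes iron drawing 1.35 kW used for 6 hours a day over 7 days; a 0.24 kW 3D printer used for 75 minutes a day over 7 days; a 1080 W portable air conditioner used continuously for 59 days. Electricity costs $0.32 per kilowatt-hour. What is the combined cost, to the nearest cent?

clothes iron: Runtime = 6 h/day × 7 days = 42 h
clothes iron: 1.35 kW × 42 h = 56.7 kWh
3D printer: Runtime = 75 min × 7 = 525 min = 8.75 h
3D printer: 0.24 kW × 8.75 h = 2.1 kWh
portable air conditioner: Runtime = 24 h × 59 = 1416 h
portable air conditioner: 1.08 kW × 1416 h = 1529.28 kWh
Total energy = 1588.08 kWh
Cost = 1588.08 × $0.32 = $508.19

$508.19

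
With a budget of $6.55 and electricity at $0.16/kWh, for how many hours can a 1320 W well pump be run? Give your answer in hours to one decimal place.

Energy available = $6.55 ÷ $0.16/kWh = 40.9375 kWh
Hours = 40.9375 kWh ÷ 1.32 kW = 31.0 h

31.0 h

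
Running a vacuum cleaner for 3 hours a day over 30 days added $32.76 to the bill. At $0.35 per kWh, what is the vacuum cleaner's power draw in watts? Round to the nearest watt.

1040 W

Energy = $32.76 ÷ $0.35/kWh = 93.6 kWh
Runtime = 3 h/day × 30 days = 90 h
Power = 93.6 kWh ÷ 90 h = 1.04 kW = 1040 W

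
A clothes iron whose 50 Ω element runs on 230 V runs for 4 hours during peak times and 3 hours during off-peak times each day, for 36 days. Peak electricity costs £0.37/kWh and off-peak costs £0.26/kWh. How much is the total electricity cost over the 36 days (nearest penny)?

Power = V²/R = 230²/50 = 1058 W = 1.058 kW
Peak energy = 1.058 kW × 4 h × 36 = 152.352 kWh
Off-peak energy = 1.058 kW × 3 h × 36 = 114.264 kWh
Cost = 152.352 × £0.37 + 114.264 × £0.26 = £56.37024 + £29.70864 = £86.08

£86.08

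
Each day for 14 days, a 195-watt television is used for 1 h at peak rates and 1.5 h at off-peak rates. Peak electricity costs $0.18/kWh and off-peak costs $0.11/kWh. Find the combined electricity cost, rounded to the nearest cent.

Peak energy = 0.195 kW × 1 h × 14 = 2.73 kWh
Off-peak energy = 0.195 kW × 1.5 h × 14 = 4.095 kWh
Cost = 2.73 × $0.18 + 4.095 × $0.11 = $0.4914 + $0.45045 = $0.94

$0.94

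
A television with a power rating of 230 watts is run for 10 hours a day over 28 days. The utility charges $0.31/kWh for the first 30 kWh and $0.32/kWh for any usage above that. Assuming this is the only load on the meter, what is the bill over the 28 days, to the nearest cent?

Runtime = 10 h/day × 28 days = 280 h
Energy = 0.23 kW × 280 h = 64.4 kWh
Tier 1 (0–30 kWh): 30 × $0.31 = $9.3
Above 30 kWh: 34.4 × $0.32 = $11.008
Bill = $20.31

$20.31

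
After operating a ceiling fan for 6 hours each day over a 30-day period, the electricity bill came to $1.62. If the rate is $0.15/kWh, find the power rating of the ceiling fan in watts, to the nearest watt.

60 W

Energy = $1.62 ÷ $0.15/kWh = 10.8 kWh
Runtime = 6 h/day × 30 days = 180 h
Power = 10.8 kWh ÷ 180 h = 0.06 kW = 60 W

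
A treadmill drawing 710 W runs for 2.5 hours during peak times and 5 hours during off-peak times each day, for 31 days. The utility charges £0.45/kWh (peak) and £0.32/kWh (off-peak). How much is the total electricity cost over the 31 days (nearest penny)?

Peak energy = 0.71 kW × 2.5 h × 31 = 55.025 kWh
Off-peak energy = 0.71 kW × 5 h × 31 = 110.05 kWh
Cost = 55.025 × £0.45 + 110.05 × £0.32 = £24.76125 + £35.216 = £59.98

£59.98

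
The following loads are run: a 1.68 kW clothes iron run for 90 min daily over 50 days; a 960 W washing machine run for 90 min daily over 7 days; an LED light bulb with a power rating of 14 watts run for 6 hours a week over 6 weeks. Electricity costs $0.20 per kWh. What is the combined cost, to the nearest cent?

clothes iron: Runtime = 90 min × 50 = 4500 min = 75 h
clothes iron: 1.68 kW × 75 h = 126 kWh
washing machine: Runtime = 90 min × 7 = 630 min = 10.5 h
washing machine: 0.96 kW × 10.5 h = 10.08 kWh
LED light bulb: Runtime = 6 h/week × 6 weeks = 36 h
LED light bulb: 0.014 kW × 36 h = 0.504 kWh
Total energy = 136.584 kWh
Cost = 136.584 × $0.20 = $27.32

$27.32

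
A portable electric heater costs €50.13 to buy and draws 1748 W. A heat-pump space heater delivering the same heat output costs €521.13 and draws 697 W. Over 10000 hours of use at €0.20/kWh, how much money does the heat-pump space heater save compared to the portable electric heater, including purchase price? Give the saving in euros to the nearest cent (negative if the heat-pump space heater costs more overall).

€1631.00

portable electric heater: €50.13 + (1748/1000) kW × 10000 h × €0.20 = €50.13 + €3496 = €3546.13
heat-pump space heater: €521.13 + (697/1000) kW × 10000 h × €0.20 = €521.13 + €1394 = €1915.13
Saving = €3546.13 − €1915.13 = €1631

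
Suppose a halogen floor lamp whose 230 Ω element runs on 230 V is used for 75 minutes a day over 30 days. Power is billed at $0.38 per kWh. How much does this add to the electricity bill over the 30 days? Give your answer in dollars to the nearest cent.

$3.28

Power = V²/R = 230²/230 = 230 W = 0.23 kW
Runtime = 75 min × 30 = 2250 min = 37.5 h
Energy = 0.23 kW × 37.5 h = 8.625 kWh
Cost = 8.625 kWh × $0.38/kWh = $3.28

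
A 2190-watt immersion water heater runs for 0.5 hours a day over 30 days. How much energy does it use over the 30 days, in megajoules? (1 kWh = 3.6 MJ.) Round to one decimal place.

Runtime = 0.5 h/day × 30 days = 15 h
Energy = 2.19 kW × 15 h = 32.85 kWh
= 32.85 × 3.6 MJ = 118.3 MJ

118.3 MJ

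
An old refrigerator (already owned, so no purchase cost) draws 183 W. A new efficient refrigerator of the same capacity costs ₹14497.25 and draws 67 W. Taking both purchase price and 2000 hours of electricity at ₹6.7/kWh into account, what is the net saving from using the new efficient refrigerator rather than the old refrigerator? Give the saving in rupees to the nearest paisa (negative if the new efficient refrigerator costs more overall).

old refrigerator: ₹0.00 + (183/1000) kW × 2000 h × ₹6.7 = ₹0.00 + ₹2452.2 = ₹2452.2
new efficient refrigerator: ₹14497.25 + (67/1000) kW × 2000 h × ₹6.7 = ₹14497.25 + ₹897.8 = ₹15395.05
Saving = ₹2452.2 − ₹15395.05 = −₹12942.85

-₹12942.85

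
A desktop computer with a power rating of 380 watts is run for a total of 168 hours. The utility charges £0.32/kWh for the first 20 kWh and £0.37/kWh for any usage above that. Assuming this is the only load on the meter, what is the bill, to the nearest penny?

£22.62

Energy = 0.38 kW × 168 h = 63.84 kWh
Tier 1 (0–20 kWh): 20 × £0.32 = £6.4
Above 20 kWh: 43.84 × £0.37 = £16.2208
Bill = £22.62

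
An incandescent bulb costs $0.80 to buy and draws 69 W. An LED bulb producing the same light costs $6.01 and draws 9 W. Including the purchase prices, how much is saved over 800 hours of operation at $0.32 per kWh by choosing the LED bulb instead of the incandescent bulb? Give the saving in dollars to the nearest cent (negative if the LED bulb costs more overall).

incandescent bulb: $0.80 + (69/1000) kW × 800 h × $0.32 = $0.80 + $17.664 = $18.464
LED bulb: $6.01 + (9/1000) kW × 800 h × $0.32 = $6.01 + $2.304 = $8.314
Saving = $18.464 − $8.314 = $10.15

$10.15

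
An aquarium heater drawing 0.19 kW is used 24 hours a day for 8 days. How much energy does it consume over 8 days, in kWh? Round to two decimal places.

Runtime = 24 h × 8 = 192 h
Energy = 0.19 kW × 192 h = 36.48 kWh

36.48 kWh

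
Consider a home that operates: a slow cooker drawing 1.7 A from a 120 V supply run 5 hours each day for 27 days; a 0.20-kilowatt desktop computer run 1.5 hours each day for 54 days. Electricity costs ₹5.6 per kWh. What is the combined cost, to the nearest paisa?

slow cooker: Power = 1.7 A × 120 V = 204 W = 0.204 kW
slow cooker: Runtime = 5 h/day × 27 days = 135 h
slow cooker: 0.204 kW × 135 h = 27.54 kWh
desktop computer: Runtime = 1.5 h/day × 54 days = 81 h
desktop computer: 0.2 kW × 81 h = 16.2 kWh
Total energy = 43.74 kWh
Cost = 43.74 × ₹5.6 = ₹244.94

₹244.94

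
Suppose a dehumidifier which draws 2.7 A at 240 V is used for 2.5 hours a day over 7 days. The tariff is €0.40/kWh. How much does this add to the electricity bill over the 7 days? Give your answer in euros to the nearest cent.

Power = 2.7 A × 240 V = 648 W = 0.648 kW
Runtime = 2.5 h/day × 7 days = 17.5 h
Energy = 0.648 kW × 17.5 h = 11.34 kWh
Cost = 11.34 kWh × €0.40/kWh = €4.54

€4.54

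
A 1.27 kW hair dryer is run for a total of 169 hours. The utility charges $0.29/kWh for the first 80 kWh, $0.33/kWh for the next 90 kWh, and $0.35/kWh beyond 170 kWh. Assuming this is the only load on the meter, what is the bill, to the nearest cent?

$68.52

Energy = 1.27 kW × 169 h = 214.63 kWh
Tier 1 (0–80 kWh): 80 × $0.29 = $23.2
Tier 2 (80–170 kWh): 90 × $0.33 = $29.7
Above 170 kWh: 44.63 × $0.35 = $15.6205
Bill = $68.52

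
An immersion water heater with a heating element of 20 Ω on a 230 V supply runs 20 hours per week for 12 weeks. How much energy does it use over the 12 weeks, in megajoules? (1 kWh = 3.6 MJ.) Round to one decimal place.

Power = V²/R = 230²/20 = 2645 W = 2.645 kW
Runtime = 20 h/week × 12 weeks = 240 h
Energy = 2.645 kW × 240 h = 634.8 kWh
= 634.8 × 3.6 MJ = 2285.3 MJ

2285.3 MJ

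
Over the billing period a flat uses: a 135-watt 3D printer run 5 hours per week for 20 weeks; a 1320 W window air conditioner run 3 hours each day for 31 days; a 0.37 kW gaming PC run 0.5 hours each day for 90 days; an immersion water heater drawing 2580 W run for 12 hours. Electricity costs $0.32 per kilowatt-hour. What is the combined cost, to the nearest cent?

3D printer: Runtime = 5 h/week × 20 weeks = 100 h
3D printer: 0.135 kW × 100 h = 13.5 kWh
window air conditioner: Runtime = 3 h/day × 31 days = 93 h
window air conditioner: 1.32 kW × 93 h = 122.76 kWh
gaming PC: Runtime = 0.5 h/day × 90 days = 45 h
gaming PC: 0.37 kW × 45 h = 16.65 kWh
immersion water heater: 2.58 kW × 12 h = 30.96 kWh
Total energy = 183.87 kWh
Cost = 183.87 × $0.32 = $58.84

$58.84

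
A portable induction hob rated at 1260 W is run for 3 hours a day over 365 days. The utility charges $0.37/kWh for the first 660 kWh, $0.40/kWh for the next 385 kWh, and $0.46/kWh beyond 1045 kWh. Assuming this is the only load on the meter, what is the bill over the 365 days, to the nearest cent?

Runtime = 3 h/day × 365 days = 1095 h
Energy = 1.26 kW × 1095 h = 1379.7 kWh
Tier 1 (0–660 kWh): 660 × $0.37 = $244.2
Tier 2 (660–1045 kWh): 385 × $0.40 = $154
Above 1045 kWh: 334.7 × $0.46 = $153.962
Bill = $552.16

$552.16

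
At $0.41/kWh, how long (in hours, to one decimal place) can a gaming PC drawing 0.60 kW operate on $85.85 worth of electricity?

Energy available = $85.85 ÷ $0.41/kWh = 209.3902 kWh
Hours = 209.3902 kWh ÷ 0.6 kW = 349.0 h

349.0 h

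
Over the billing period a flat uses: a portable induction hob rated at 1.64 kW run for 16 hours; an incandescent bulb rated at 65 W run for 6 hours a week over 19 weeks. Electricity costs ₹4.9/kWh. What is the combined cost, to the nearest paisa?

₹164.89

portable induction hob: 1.64 kW × 16 h = 26.24 kWh
incandescent bulb: Runtime = 6 h/week × 19 weeks = 114 h
incandescent bulb: 0.065 kW × 114 h = 7.41 kWh
Total energy = 33.65 kWh
Cost = 33.65 × ₹4.9 = ₹164.89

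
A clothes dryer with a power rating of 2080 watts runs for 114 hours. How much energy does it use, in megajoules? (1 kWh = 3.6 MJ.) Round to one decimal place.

853.6 MJ

Energy = 2.08 kW × 114 h = 237.12 kWh
= 237.12 × 3.6 MJ = 853.6 MJ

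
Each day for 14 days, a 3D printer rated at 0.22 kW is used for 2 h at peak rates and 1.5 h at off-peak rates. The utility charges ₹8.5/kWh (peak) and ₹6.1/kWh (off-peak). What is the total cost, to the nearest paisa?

₹80.54

Peak energy = 0.22 kW × 2 h × 14 = 6.16 kWh
Off-peak energy = 0.22 kW × 1.5 h × 14 = 4.62 kWh
Cost = 6.16 × ₹8.5 + 4.62 × ₹6.1 = ₹52.36 + ₹28.182 = ₹80.54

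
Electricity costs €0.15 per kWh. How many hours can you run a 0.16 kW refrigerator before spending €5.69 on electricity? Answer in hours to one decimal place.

Energy available = €5.69 ÷ €0.15/kWh = 37.9333 kWh
Hours = 37.9333 kWh ÷ 0.16 kW = 237.1 h

237.1 h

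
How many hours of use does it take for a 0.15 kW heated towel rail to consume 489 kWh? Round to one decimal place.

Hours = 489 kWh ÷ 0.15 kW = 3260.0 h

3260.0 h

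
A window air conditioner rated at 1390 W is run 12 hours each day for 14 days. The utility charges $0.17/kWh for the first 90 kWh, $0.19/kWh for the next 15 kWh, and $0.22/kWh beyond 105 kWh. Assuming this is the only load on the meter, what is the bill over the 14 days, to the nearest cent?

$46.42

Runtime = 12 h/day × 14 days = 168 h
Energy = 1.39 kW × 168 h = 233.52 kWh
Tier 1 (0–90 kWh): 90 × $0.17 = $15.3
Tier 2 (90–105 kWh): 15 × $0.19 = $2.85
Above 105 kWh: 128.52 × $0.22 = $28.2744
Bill = $46.42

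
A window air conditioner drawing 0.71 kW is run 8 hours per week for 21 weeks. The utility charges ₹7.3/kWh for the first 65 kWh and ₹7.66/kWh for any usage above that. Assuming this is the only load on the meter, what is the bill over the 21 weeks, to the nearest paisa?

Runtime = 8 h/week × 21 weeks = 168 h
Energy = 0.71 kW × 168 h = 119.28 kWh
Tier 1 (0–65 kWh): 65 × ₹7.3 = ₹474.5
Above 65 kWh: 54.28 × ₹7.66 = ₹415.7848
Bill = ₹890.28

₹890.28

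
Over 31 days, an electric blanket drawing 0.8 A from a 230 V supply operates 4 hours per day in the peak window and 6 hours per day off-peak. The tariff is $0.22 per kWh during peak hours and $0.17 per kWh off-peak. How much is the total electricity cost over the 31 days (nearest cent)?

Power = 0.8 A × 230 V = 184 W = 0.184 kW
Peak energy = 0.184 kW × 4 h × 31 = 22.816 kWh
Off-peak energy = 0.184 kW × 6 h × 31 = 34.224 kWh
Cost = 22.816 × $0.22 + 34.224 × $0.17 = $5.01952 + $5.81808 = $10.84

$10.84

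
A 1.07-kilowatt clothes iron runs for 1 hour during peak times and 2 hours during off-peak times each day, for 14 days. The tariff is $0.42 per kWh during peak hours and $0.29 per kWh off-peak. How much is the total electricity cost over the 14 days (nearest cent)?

$14.98

Peak energy = 1.07 kW × 1 h × 14 = 14.98 kWh
Off-peak energy = 1.07 kW × 2 h × 14 = 29.96 kWh
Cost = 14.98 × $0.42 + 29.96 × $0.29 = $6.2916 + $8.6884 = $14.98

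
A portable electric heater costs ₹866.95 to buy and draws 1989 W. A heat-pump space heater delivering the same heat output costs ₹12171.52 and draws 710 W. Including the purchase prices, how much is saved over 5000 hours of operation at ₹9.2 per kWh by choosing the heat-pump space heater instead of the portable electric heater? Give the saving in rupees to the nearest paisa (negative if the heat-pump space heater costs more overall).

portable electric heater: ₹866.95 + (1989/1000) kW × 5000 h × ₹9.2 = ₹866.95 + ₹91494 = ₹92360.95
heat-pump space heater: ₹12171.52 + (710/1000) kW × 5000 h × ₹9.2 = ₹12171.52 + ₹32660 = ₹44831.52
Saving = ₹92360.95 − ₹44831.52 = ₹47529.43

₹47529.43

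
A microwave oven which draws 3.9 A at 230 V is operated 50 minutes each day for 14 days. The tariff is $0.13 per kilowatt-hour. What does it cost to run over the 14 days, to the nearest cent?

Power = 3.9 A × 230 V = 897 W = 0.897 kW
Runtime = 50 min × 14 = 700 min = 11.666666… h
Energy = 0.897 kW × 11.666666… h = 10.465 kWh
Cost = 10.465 kWh × $0.13/kWh = $1.36

$1.36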